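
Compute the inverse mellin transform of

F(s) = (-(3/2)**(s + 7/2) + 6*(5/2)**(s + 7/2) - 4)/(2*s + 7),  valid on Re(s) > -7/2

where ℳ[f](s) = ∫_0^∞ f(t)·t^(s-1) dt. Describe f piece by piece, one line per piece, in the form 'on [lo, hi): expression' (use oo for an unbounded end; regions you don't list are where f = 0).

on [0, 1): t**(7/2)/2
on [1, 3/2): 5*t**(7/2)/2
on [3/2, 5/2): 3*t**(7/2)

integrate the 3 segments split at 1, 3/2, then add the results
on [0, 1): add ∫ t**(7/2)/2·t^(s-1) dt
piece [1, 3/2): integrate 5*t**(7/2)/2 against the kernel
segment [3/2, 5/2) carries 3*t**(7/2); integrate it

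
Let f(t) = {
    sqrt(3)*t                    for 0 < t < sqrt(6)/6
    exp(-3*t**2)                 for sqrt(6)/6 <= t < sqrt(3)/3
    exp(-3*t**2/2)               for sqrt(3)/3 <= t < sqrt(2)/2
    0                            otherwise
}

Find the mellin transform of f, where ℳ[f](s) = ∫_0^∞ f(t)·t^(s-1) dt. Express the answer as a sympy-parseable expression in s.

undo the power substitution: sqrt(3)*sqrt(t) on [0, 1/6); exp(-3*t) on [1/6, 1/3); exp(-3*t/2) on [1/3, 1/2)
peel off the common scale on t: sqrt(t) on [0, 1/2); exp(-t) on [1/2, 1); exp(-t/2) on [1, 3/2)
f breaks at sqrt(6)/6, sqrt(3)/3 into 3 integrals to sum
piece [0, sqrt(6)/6): integrate sqrt(3)*t against the kernel
over [sqrt(6)/6, sqrt(3)/3), the kernel integral of exp(-3*t**2) enters the sum
segment sqrt(3)/3 to sqrt(2)/2 holds exp(-3*t**2/2); add its integral

(2**(s/2)*(s + 1)*uppergamma(s/2, 1/2) - 2**(s/2)*(s + 1)*uppergamma(s/2, 1) + 2**s*(s + 1)*uppergamma(s/2, 1/2) - 4**(s/2)*(s + 1)*uppergamma(s/2, 3/4) + sqrt(2))/(2*6**(s/2)*(s + 1))
  Re(s) > -1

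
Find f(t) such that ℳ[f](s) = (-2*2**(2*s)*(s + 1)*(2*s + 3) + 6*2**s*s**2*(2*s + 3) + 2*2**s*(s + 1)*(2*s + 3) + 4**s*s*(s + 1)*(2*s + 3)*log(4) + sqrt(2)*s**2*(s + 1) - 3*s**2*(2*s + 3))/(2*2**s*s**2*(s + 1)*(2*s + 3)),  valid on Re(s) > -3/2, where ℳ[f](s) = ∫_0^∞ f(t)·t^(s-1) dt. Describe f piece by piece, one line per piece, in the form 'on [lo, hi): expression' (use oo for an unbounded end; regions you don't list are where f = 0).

on [0, 1/2): t**(3/2)
on [1/2, 1): 3*t
on [1, 2): log(t)

split f at 1/2, 1: ℳ[f](s) collects 3 kernel integrals
on [0, 1/2) integrate f = t**(3/2) against the kernel
over [1/2, 1), the kernel integral of 3*t enters the sum
on [1, 2): add ∫ log(t)·t^(s-1) dt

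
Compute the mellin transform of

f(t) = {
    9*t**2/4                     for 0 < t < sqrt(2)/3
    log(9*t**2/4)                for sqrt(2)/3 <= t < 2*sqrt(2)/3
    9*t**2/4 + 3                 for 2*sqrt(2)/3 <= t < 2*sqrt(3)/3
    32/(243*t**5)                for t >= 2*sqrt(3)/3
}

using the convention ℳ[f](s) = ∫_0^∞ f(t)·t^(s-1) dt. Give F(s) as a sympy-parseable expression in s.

strip the common scale on t: t**2 on [0, sqrt(2)/2); log(t**2) on [sqrt(2)/2, sqrt(2)); t**2 + 3 on [sqrt(2), sqrt(3)); …
the power substitution comes off first: t on [0, 1/2); log(t) on [1/2, 2); t + 3 on [2, 3); …
linearity at sqrt(2)/3, 2*sqrt(2)/3, 2*sqrt(3)/3 turns ℳ[f](s) into 4 summed integrals
for t in [0, sqrt(2)/3): the term is ∫ 9*t**2/4·t^(s-1)
on [sqrt(2)/3, 2*sqrt(2)/3) integrate f = log(9*t**2/4) against the kernel
for t in [2*sqrt(2)/3, 2*sqrt(3)/3): the term is ∫ (9*t**2/4 + 3)·t^(s-1)
segment [2*sqrt(3)/3, ∞) carries 32/(243*t**5); integrate it

(-135*2**s*s**2*(s - 5)/2 + 27*2**s*s*(s/2 + 1)*(s - 5)*log(2) - 81*2**s*s*(s - 5) - 54*2**s*(s/2 + 1)*(s - 5) - sqrt(3)*6**(s/2)*s**2*(s/2 + 1) + 81*6**(s/2)*s**2*(s - 5) + 81*6**(s/2)*s*(s - 5) + 27*s**2*(s - 5)/4 + 27*s*(s/2 + 1)*(s - 5)*log(2) + (s - 5)*(27*s + 54))/(27*2**(s/2)*(3/2)**s*s**2*(s/2 + 1)*(s - 5))
  -2 < Re(s) < 5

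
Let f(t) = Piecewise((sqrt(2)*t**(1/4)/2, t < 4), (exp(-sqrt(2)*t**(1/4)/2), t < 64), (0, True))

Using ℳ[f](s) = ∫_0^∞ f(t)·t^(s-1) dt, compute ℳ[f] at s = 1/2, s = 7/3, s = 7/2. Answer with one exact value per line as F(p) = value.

F(1/2) = -24*exp(-2) + 8/3 + 16*exp(-1)
F(7/3) = 64*2**(2/3)*(-uppergamma(28/3, 2) + 3/31 + uppergamma(28/3, 1))
F(7/2) = -23558043992064*exp(-2) + 512/15 + 8666520312832*exp(-1)

strip the power substitution: sqrt(2)*sqrt(t)/2 on [0, 2); exp(-sqrt(2)*sqrt(t)/2) on [2, 8)
reversing the common scale on t: sqrt(t) on [0, 1); exp(-sqrt(t)) on [1, 4)
strip the power substitution: t on [0, 1); exp(-t) on [1, 2)
decompose at 4; ℳ[f](s) sums the 2 pieces' integrals
for t in [0, 4): the term is ∫ sqrt(2)*t**(1/4)/2·t^(s-1)
between 4 and 64 the integrand is exp(-sqrt(2)*t**(1/4)/2)·t^(s-1)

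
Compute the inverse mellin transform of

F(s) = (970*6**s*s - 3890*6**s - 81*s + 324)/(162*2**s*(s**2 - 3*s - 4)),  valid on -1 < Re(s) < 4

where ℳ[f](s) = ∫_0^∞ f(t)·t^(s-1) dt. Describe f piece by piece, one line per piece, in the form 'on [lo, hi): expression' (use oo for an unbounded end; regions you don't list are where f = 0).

on [0, 1/2): t
on [1/2, 3): 2*t
on [3, oo): t**(-4)

treat the 3 regions marked off by 1/2, 3 separately and sum
on [0, 1/2): add ∫ t·t^(s-1) dt
segment [1/2, 3) carries 2*t; integrate it
for t in [3, ∞): the term is ∫ t**(-4)·t^(s-1)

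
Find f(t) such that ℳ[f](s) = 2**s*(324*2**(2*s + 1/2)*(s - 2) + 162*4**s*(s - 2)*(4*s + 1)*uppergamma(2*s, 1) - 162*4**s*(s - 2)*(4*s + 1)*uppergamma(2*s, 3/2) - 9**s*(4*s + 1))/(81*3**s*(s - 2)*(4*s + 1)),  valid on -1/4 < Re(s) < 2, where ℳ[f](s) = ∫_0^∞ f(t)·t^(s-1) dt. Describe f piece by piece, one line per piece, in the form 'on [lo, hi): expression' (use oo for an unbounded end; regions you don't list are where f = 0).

on [0, 8/3): 2**(3/4)*3**(1/4)*t**(1/4)/2
on [8/3, 6): exp(-sqrt(6)*sqrt(t)/4)
on [6, oo): 4/(9*t**2)

remove the common scale on t first: t**(1/4) on [0, 4); exp(-sqrt(t)/2) on [4, 9); t**(-2) on [9, ∞)
peel off the power substitution: sqrt(t) on [0, 2); exp(-t/2) on [2, 3); t**(-4) on [3, ∞)
decompose at 8/3, 6; ℳ[f](s) sums the 3 pieces' integrals
over [0, 8/3), the kernel integral of 2**(3/4)*3**(1/4)*t**(1/4)/2 enters the sum
∫ exp(-sqrt(6)*sqrt(t)/4)·t^(s-1) over [8/3, 6)
segment 6 to ∞ holds 4/(9*t**2); add its integral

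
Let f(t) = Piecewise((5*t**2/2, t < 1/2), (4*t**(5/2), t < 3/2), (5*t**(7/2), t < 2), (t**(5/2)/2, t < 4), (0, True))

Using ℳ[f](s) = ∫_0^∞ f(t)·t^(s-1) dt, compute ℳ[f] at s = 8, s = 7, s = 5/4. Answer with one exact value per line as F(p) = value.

treat the 4 regions marked off by 1/2, 3/2, 2 separately and sum
∫ over [0, 1/2) of 5*t**2/2·t^(s-1) joins the sum
segment [1/2, 3/2) carries 4*t**(5/2); integrate it
[3/2, 2) adds the kernel integral of 5*t**(7/2)
piece [2, 4): integrate t**(5/2)/2 against the kernel

F(8) = -2578473*sqrt(6)/329728 + 104071145*sqrt(2)/123648 + 8589934613/86016
F(7) = -767637*sqrt(6)/136192 + 23527403*sqrt(2)/51072 + 4831838303/175104
F(5/4) = -657*2**(1/4)*3**(3/4)/760 - 2**(1/4)/15 + 256*sqrt(2)/15 + 469009*2**(3/4)/29640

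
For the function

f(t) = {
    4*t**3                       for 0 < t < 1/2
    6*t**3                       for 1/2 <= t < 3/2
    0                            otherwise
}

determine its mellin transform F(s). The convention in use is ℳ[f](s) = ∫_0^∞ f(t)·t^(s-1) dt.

(81*3**s - 1)/(4*2**s*(s + 3))
  Re(s) > -3

linearity at 1/2 turns ℳ[f](s) into 2 summed integrals
for t in [0, 1/2): the term is ∫ 4*t**3·t^(s-1)
the [1/2, 3/2) slice contributes ∫ 6*t**3·t^(s-1) dt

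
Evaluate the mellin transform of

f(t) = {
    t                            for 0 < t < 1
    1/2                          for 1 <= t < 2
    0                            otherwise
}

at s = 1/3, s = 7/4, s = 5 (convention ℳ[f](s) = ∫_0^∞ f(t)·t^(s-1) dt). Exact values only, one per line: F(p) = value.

F(1/3) = -3/4 + 3*2**(1/3)/2
F(7/4) = 6/77 + 4*2**(3/4)/7
F(5) = 49/15

summing 2 kernel integrals split by 1 yields ℳ[f](s)
[0, 1) adds the kernel integral of t
the [1, 2) slice contributes ∫ 1/2·t^(s-1) dt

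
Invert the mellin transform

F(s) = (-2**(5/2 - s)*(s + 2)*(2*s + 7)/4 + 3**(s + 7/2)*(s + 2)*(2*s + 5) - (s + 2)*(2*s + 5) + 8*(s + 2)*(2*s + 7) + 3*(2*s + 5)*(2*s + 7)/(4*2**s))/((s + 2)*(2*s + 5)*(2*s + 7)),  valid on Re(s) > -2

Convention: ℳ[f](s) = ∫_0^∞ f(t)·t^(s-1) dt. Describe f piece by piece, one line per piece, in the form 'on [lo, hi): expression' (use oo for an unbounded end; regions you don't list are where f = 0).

slice at 1/2, 1, transform all 3 pieces, and sum them
segment 0 to 1/2 holds 3*t**2; add its integral
between 1/2 and 1 the integrand is 4*t**(5/2)·t^(s-1)
segment [1, 3) carries t**(7/2)/2; integrate it

on [0, 1/2): 3*t**2
on [1/2, 1): 4*t**(5/2)
on [1, 3): t**(7/2)/2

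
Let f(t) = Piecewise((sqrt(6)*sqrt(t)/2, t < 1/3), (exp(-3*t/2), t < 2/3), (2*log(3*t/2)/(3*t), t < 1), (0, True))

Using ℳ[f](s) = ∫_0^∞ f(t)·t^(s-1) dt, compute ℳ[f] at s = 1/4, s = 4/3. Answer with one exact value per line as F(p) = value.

strip the common scale on t: sqrt(t) on [0, 1/2); exp(-t) on [1/2, 1); log(t)/t on [1, 3/2)
cuts at 1/3, 2/3: linearity sums the 3 kernel integrals
the [0, 1/3) slice contributes ∫ sqrt(6)*sqrt(t)/2·t^(s-1) dt
segment [1/3, 2/3) carries exp(-3*t/2); integrate it
∫ 2*log(3*t/2)/(3*t)·t^(s-1) over [2/3, 1)

F(1/4) = 3**(3/4)*(-32*3**(1/4) + log(2**(24*3**(1/4))/3**(24*3**(1/4))) - 27*2**(1/4)*uppergamma(1/4, 1) + 27*2**(1/4)*uppergamma(1/4, 1/2) + 18*sqrt(2) + 48*2**(1/4))/81
F(4/3) = 3**(2/3)*(-198*3**(1/3) - 22*2**(1/3)*uppergamma(4/3, 1) + 3*sqrt(2) + 22*2**(1/3)*uppergamma(4/3, 1/2) + log(3**(66*3**(1/3))/2**(66*3**(1/3))) + 198*2**(1/3))/99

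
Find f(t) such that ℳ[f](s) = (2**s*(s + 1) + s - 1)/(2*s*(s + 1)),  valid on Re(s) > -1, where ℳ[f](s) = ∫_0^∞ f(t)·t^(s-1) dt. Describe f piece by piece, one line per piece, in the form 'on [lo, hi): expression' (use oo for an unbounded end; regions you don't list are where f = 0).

breakpoints 1: one integral from each of the 2 segments
between 0 and 1 the integrand is t·t^(s-1)
[1, 2) adds the kernel integral of 1/2

on [0, 1): t
on [1, 2): 1/2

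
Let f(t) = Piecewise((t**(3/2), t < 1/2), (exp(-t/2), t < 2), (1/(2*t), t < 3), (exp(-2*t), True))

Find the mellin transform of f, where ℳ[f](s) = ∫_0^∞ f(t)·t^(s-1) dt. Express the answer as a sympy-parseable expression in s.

f breaks at 1/2, 2, 3 into 4 integrals to sum
over [0, 1/2), the kernel integral of t**(3/2) enters the sum
on [1/2, 2) integrate f = exp(-t/2) against the kernel
over [2, 3), the kernel integral of 1/(2*t) enters the sum
segment [3, ∞) carries exp(-2*t); integrate it

(12*24**s*(s - 1)*(2*s + 3)*uppergamma(s, 1/4) - 12*24**s*(s - 1)*(2*s + 3)*uppergamma(s, 1) - 3*24**s*(2*s + 3) + 2*36**s*(2*s + 3) + 12*6**s*(s - 1)*(2*s + 3)*uppergamma(s, 6) + 6*sqrt(2)*6**s*(s - 1))/(12*12**s*(s - 1)*(2*s + 3))
  Re(s) > -3/2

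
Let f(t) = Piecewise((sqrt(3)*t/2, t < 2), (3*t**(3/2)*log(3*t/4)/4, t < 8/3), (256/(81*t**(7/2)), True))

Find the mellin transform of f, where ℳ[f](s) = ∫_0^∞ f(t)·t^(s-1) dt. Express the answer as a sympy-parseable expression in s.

peel off the shared t-power: sqrt(3)*sqrt(t)/2 on [0, 2); 3*t*log(3*t/4)/4 on [2, 8/3); 256/(81*t**4) on [8/3, ∞)
the common scale on t comes off first: sqrt(6)*sqrt(t)/2 on [0, 1); 3*t*log(3*t/2)/2 on [1, 4/3); 16/(81*t**4) on [4/3, ∞)
reversing the common scale on t: sqrt(t) on [0, 3/2); t*log(t) on [3/2, 2); t**(-4) on [2, ∞)
the 3 pieces separated at 2, 8/3 each add one integral
segment [0, 2) carries sqrt(3)*t/2; integrate it
on [2, 8/3) integrate f = 3*t**(3/2)*log(3*t/4)/4 against the kernel
segment 8/3 to ∞ holds 256/(81*t**(7/2)); add its integral

2**(s - 3/2)*3**(-s - 1/2)*(-2**(2*s + 6)*(s + 1)*(2*s - 7) + 3**(s + 1/2)*(s + 1)*(2*s - 7)*(2*s + 1)*(-12*log(3) + 12*log(2)) + 3**(s + 1/2)*(s + 1)*(2*s - 7)*(-24*log(3) + 24*log(2)) + 2*3**(s + 1/2)*sqrt(6)*(2*s - 7)*(8*s + (2*s + 1)**2 + 8) + 8*3**(s + 3/2)*(s + 1)*(2*s - 7) + 32*4**s*(s + 1)*(2*s - 7)*(2*s + 1)*log(2) + 64*4**s*(s + 1)*(2*s - 7)*log(2) - 4**s*(s + 1)*(8*s + (2*s + 1)**2 + 8))/((s + 1)*(2*s - 7)*(8*s + (2*s + 1)**2 + 8))
  -1 < Re(s) < 7/2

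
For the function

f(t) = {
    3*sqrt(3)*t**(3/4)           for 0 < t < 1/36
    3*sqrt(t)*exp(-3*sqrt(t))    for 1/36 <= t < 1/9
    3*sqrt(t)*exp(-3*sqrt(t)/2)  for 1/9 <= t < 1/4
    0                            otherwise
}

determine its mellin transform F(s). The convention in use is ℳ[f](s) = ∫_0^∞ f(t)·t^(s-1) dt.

(2**(2*s + 1)*(4*s + 3)*uppergamma(2*s + 1, 1/2) - 2**(2*s + 1)*(4*s + 3)*uppergamma(2*s + 1, 1) + 2**(4*s + 2)*(4*s + 3)*uppergamma(2*s + 1, 1/2) - 2**(4*s + 2)*(4*s + 3)*uppergamma(2*s + 1, 3/4) + sqrt(2))/(36**s*(4*s + 3))
  Re(s) > -3/4

back out the power substitution: 3*sqrt(3)*t**(3/2) on [0, 1/6); 3*t*exp(-3*t) on [1/6, 1/3); 3*t*exp(-3*t/2) on [1/3, 1/2)
remove the common scale on t first: t**(3/2) on [0, 1/2); t*exp(-t) on [1/2, 1); t*exp(-t/2) on [1, 3/2)
the shared t-power comes off first: sqrt(t) on [0, 1/2); exp(-t) on [1/2, 1); exp(-t/2) on [1, 3/2)
slice at 1/36, 1/9, transform all 3 pieces, and sum them
the [0, 1/36) slice contributes ∫ 3*sqrt(3)*t**(3/4)·t^(s-1) dt
∫ over [1/36, 1/9) of 3*sqrt(t)*exp(-3*sqrt(t))·t^(s-1) joins the sum
piece [1/9, 1/4): integrate 3*sqrt(t)*exp(-3*sqrt(t)/2) against the kernel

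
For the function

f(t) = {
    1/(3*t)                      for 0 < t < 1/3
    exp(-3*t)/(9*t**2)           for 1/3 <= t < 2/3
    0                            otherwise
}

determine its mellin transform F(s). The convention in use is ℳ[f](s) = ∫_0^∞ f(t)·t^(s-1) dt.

((s - 1)*uppergamma(s - 2, 1) - (s - 1)*uppergamma(s - 2, 2) + 1)/(3**s*(s - 1))
  Re(s) > 1

peel off the common scale on t: 1/t on [0, 1); exp(-t)/t**2 on [1, 2)
invert the shared t-power to get 1 on [0, 1); exp(-t)/t on [1, 2)
remove the shared t-power first: t on [0, 1); exp(-t) on [1, 2)
cuts at 1/3: linearity sums the 2 kernel integrals
on [0, 1/3): add ∫ 1/(3*t)·t^(s-1) dt
for t in [1/3, 2/3): the term is ∫ exp(-3*t)/(9*t**2)·t^(s-1)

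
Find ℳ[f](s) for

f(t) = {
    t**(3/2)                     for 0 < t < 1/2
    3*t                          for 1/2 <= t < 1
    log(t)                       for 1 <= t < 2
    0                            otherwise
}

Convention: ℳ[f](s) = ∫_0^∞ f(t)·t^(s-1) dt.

cuts at 1/2, 1: linearity sums the 3 kernel integrals
segment 0 to 1/2 holds t**(3/2); add its integral
piece [1/2, 1): integrate 3*t against the kernel
segment [1, 2) carries log(t); integrate it

(-2*2**(2*s)*(s + 1)*(2*s + 3) + 6*2**s*s**2*(2*s + 3) + 2*2**s*(s + 1)*(2*s + 3) + 4**s*s*(s + 1)*(2*s + 3)*log(4) + sqrt(2)*s**2*(s + 1) - 3*s**2*(2*s + 3))/(2*2**s*s**2*(s + 1)*(2*s + 3))
  Re(s) > -3/2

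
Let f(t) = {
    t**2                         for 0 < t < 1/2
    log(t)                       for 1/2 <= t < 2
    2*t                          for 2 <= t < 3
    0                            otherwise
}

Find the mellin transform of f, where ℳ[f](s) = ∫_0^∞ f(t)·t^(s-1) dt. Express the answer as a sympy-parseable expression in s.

(-16*2**(2*s)*s**2*(s + 2) + 4*2**(2*s)*s*(s + 1)*(s + 2)*log(2) - 4*2**(2*s)*(s + 1)*(s + 2) + 24*6**s*s**2*(s + 2) + s**2*(s + 1) + 4*s*(s + 1)*(s + 2)*log(2) + 4*(s + 1)*(s + 2))/(4*2**s*s**2*(s + 1)*(s + 2))
  Re(s) > -2

cuts at 1/2, 2: linearity sums the 3 kernel integrals
on [0, 1/2) integrate f = t**2 against the kernel
piece [1/2, 2): integrate log(t) against the kernel
over [2, 3), the kernel integral of 2*t enters the sum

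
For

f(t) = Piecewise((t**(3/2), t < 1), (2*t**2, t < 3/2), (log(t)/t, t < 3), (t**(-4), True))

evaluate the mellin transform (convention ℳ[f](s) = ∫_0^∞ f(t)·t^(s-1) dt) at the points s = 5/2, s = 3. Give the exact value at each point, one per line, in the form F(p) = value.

integrate the 4 segments split at 1, 3/2, 3, then add the results
∫ over [0, 1) of t**(3/2)·t^(s-1) joins the sum
[1, 3/2) adds the kernel integral of 2*t**2
segment [3/2, 3) carries log(t)/t; integrate it
for t in [3, ∞): the term is ∫ t**(-4)·t^(s-1)

F(5/2) = -34*sqrt(3)/27 - 7/36 + log(2**(sqrt(6)/2)*3**(-sqrt(6)/2 + 2*sqrt(3))) + 35*sqrt(6)/24
F(3) = 9*log(2)/8 + 271/180 + 27*log(3)/8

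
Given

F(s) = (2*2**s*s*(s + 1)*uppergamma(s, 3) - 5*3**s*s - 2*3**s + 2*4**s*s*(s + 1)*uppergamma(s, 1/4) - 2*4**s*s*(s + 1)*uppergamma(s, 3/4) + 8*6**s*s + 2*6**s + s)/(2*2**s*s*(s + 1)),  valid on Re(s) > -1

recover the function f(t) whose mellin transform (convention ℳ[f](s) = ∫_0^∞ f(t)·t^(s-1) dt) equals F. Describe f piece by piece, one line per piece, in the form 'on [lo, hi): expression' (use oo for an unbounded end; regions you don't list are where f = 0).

f breaks at 1/2, 3/2, 3 into 4 integrals to sum
for t in [0, 1/2): the term is ∫ t·t^(s-1)
for t in [1/2, 3/2): the term is ∫ exp(-t/2)·t^(s-1)
over [3/2, 3), the kernel integral of (t + 1) enters the sum
∫ over [3, ∞) of exp(-t)·t^(s-1) joins the sum

on [0, 1/2): t
on [1/2, 3/2): exp(-t/2)
on [3/2, 3): t + 1
on [3, oo): exp(-t)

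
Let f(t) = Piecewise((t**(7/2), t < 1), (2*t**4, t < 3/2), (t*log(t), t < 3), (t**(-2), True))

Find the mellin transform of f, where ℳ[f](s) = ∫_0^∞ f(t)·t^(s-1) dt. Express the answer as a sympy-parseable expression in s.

the shared t-power comes off first: t**(3/2) on [0, 1); 2*t**2 on [1, 3/2); log(t)/t on [3/2, 3); …
f breaks at 1, 3/2, 3 into 4 integrals to sum
segment 0 to 1 holds t**(7/2); add its integral
on [1, 3/2) integrate f = 2*t**4 against the kernel
piece [3/2, 3): integrate t*log(t) against the kernel
on [3, ∞): add ∫ t**(-2)·t^(s-1) dt

2**(-s - 2)*(324*2**(s + 2)*(s - 2)*(s + 4)*(-2*s + (s + 2)**2 - 3) - 324*2**(s + 2)*(s - 2)*(2*s + 7)*(-2*s + (s + 2)**2 - 3) - 108*3**(s + 2)*(s - 2)*(s + 2)*(s + 4)*(2*s + 7)*log(3) + 108*3**(s + 2)*(s - 2)*(s + 2)*(s + 4)*(2*s + 7)*log(2) - 108*3**(s + 2)*(s - 2)*(s + 4)*(2*s + 7)*log(2) + 108*3**(s + 2)*(s - 2)*(s + 4)*(2*s + 7) + 108*3**(s + 2)*(s - 2)*(s + 4)*(2*s + 7)*log(3) + 729*3**(s + 2)*(s - 2)*(2*s + 7)*(-2*s + (s + 2)**2 - 3) + 54*6**(s + 2)*(s - 2)*(s + 2)*(s + 4)*(2*s + 7)*log(3) - 54*6**(s + 2)*(s - 2)*(s + 4)*(2*s + 7)*log(3) - 54*6**(s + 2)*(s - 2)*(s + 4)*(2*s + 7) - 2*6**(s + 2)*(s + 4)*(2*s + 7)*(-2*s + (s + 2)**2 - 3))/(162*(s - 2)*(s + 4)*(2*s + 7)*(-2*s + (s + 2)**2 - 3))
  -7/2 < Re(s) < 2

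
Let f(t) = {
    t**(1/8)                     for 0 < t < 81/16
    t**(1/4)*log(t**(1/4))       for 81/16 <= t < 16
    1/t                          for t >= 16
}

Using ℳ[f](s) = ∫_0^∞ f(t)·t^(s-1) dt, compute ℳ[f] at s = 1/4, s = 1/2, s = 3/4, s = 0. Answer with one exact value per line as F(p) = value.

F(1/4) = -19/12 + log(4096*sqrt(6)/243) + 2*sqrt(6)
F(1/2) = -9*log(3)/2 - 14/9 + 9*sqrt(6)/5 + 91*log(2)/6
F(3/4) = -81*log(3)/16 - 47/64 + 27*sqrt(6)/14 + 337*log(2)/16
F(0) = -31/16 + log(16384/729) + 4*sqrt(6)

the power substitution comes off first: t**(1/4) on [0, 9/4); sqrt(t)*log(sqrt(t)) on [9/4, 4); t**(-2) on [4, ∞)
peel off the power substitution: sqrt(t) on [0, 3/2); t*log(t) on [3/2, 2); t**(-4) on [2, ∞)
linearity at 81/16, 16 turns ℳ[f](s) into 3 summed integrals
[0, 81/16) adds the kernel integral of t**(1/8)
over [81/16, 16), the kernel integral of t**(1/4)*log(t**(1/4)) enters the sum
[16, ∞) adds the kernel integral of 1/t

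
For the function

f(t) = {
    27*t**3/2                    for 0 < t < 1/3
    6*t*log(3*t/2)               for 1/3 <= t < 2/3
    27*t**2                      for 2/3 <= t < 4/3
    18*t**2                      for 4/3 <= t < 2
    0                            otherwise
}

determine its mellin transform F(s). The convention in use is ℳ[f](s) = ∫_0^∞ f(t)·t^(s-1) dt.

(32*2**(2*s)*(s + 3)*(2*s - (s + 2)**2 + 3) + 8*2**s*(s + 2)*(s + 3) - 24*2**s*(s + 3)*(2*s - (s + 2)**2 + 3) + 144*6**s*(s + 3)*(2*s - (s + 2)**2 + 3) - 4*(s + 2)**2*(s + 3)*log(2) - 4*(s + 2)*(s + 3) + 4*(s + 2)*(s + 3)*log(2) + (s + 2)*(2*s - (s + 2)**2 + 3))/(2*3**s*(s + 2)*(s + 3)*(2*s - (s + 2)**2 + 3))
  Re(s) > -3

strip the common scale on t: t**3/2 on [0, 1); 2*t*log(t/2) on [1, 2); 3*t**2 on [2, 4); …
the shared t-power comes off first: t/2 on [0, 1); 2*log(t/2)/t on [1, 2); 3 on [2, 4); …
the common scale on t comes off first: t on [0, 1/2); log(t)/t on [1/2, 1); 3 on [1, 2); …
decompose at 1/3, 2/3, 4/3; ℳ[f](s) sums the 4 pieces' integrals
segment [0, 1/3) carries 27*t**3/2; integrate it
∫ over [1/3, 2/3) of 6*t*log(3*t/2)·t^(s-1) joins the sum
on [2/3, 4/3): add ∫ 27*t**2·t^(s-1) dt
∫ 18*t**2·t^(s-1) over [4/3, 2)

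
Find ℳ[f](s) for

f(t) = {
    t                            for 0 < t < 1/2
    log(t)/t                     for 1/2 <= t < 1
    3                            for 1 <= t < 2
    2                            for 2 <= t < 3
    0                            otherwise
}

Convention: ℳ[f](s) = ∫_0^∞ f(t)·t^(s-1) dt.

treat the 4 regions marked off by 1/2, 1, 2 separately and sum
on [0, 1/2) integrate f = t against the kernel
over [1/2, 1), the kernel integral of log(t)/t enters the sum
on [1, 2): add ∫ 3·t^(s-1) dt
over [2, 3), the kernel integral of 2 enters the sum

(2*2**(2*s)*(s + 1)*(s**2 - 2*s + 1) - 2*2**s*s*(s + 1) - 6*2**s*(s + 1)*(s**2 - 2*s + 1) + 4*6**s*(s + 1)*(s**2 - 2*s + 1) + 4*s**2*(s + 1)*log(2) - 4*s*(s + 1)*log(2) + 4*s*(s + 1) + s*(s**2 - 2*s + 1))/(2*2**s*s*(s + 1)*(s**2 - 2*s + 1))
  Re(s) > -1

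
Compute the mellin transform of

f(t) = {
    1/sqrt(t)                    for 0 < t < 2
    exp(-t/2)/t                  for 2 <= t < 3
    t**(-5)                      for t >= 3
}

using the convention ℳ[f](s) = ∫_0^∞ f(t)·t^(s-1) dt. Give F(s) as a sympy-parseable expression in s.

(243*2**s*(s - 5)*(2*s - 1)*uppergamma(s - 1, 1) - 243*2**s*(s - 5)*(2*s - 1)*uppergamma(s - 1, 3/2) + 243*2**(s + 3/2)*(s - 5) + 2*3**s*(1 - 2*s))/(486*(s - 5)*(2*s - 1))
  1/2 < Re(s) < 5

undo the shared t-power: sqrt(t) on [0, 2); exp(-t/2) on [2, 3); t**(-4) on [3, ∞)
breakpoints 2, 3: one integral from each of the 3 segments
on [0, 2) integrate f = 1/sqrt(t) against the kernel
over [2, 3), the kernel integral of exp(-t/2)/t enters the sum
the [3, ∞) slice contributes ∫ t**(-5)·t^(s-1) dt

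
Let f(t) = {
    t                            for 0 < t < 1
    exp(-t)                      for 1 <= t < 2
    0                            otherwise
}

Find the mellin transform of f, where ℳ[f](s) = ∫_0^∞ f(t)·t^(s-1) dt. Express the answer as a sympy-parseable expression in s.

((s + 1)*uppergamma(s, 1) - (s + 1)*uppergamma(s, 2) + 1)/(s + 1)
  Re(s) > -1

along the cuts 1, ℳ[f](s) splits into 2 integrals
segment 0 to 1 holds t; add its integral
between 1 and 2 the integrand is exp(-t)·t^(s-1)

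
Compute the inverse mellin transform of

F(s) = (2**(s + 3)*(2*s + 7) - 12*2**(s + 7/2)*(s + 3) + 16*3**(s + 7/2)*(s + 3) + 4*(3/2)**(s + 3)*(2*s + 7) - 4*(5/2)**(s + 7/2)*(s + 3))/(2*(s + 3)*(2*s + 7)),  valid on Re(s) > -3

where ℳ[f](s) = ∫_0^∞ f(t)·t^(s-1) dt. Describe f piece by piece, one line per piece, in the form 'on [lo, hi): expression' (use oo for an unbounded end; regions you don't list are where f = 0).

on [0, 3/2): 5*t**3/2
on [3/2, 2): t**3/2
on [2, 5/2): 3*t**(7/2)
on [5/2, 3): 4*t**(7/2)

cuts at 3/2, 2, 5/2: linearity sums the 4 kernel integrals
between 0 and 3/2 the integrand is 5*t**3/2·t^(s-1)
∫ over [3/2, 2) of t**3/2·t^(s-1) joins the sum
∫ 3*t**(7/2)·t^(s-1) over [2, 5/2)
[5/2, 3) adds the kernel integral of 4*t**(7/2)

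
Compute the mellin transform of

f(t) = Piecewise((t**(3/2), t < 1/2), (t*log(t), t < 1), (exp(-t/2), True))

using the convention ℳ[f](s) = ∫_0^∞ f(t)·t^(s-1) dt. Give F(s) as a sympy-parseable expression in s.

(2*2**(2*s)*(2*s + 3)*(s**2 + 2*s + 1)*uppergamma(s, 1/2) - 2*2**s*(2*s + 3) + s*(2*s + 3)*log(2) + 2*s + (2*s + 3)*log(2) + sqrt(2)*(s**2 + 2*s + 1) + 3)/(2*2**s*(2*s + 3)*(s**2 + 2*s + 1))
  Re(s) > -3/2

breakpoints 1/2, 1: one integral from each of the 3 segments
between 0 and 1/2 the integrand is t**(3/2)·t^(s-1)
∫ t*log(t)·t^(s-1) over [1/2, 1)
between 1 and ∞ the integrand is exp(-t/2)·t^(s-1)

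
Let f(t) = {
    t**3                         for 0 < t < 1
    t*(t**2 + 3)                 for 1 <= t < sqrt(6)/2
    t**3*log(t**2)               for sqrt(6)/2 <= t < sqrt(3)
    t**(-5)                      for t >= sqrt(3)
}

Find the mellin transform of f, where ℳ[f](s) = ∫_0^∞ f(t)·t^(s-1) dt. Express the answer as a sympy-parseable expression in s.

2**(-s/2 - 1/2)*(-81*2**(s/2 + 1/2)*(s/2 - 5/2)*(s + 1)*(s + (s + 1)**2/4 + 2) - 162*2**(s/2 + 1/2)*(s/2 - 5/2)*(s + (s + 1)**2/4 + 2) - 81*3**(s/2 + 1/2)*(s/2 - 5/2)*(s/2 + 3/2)*(s + 1)**2*log(3)/4 + 81*3**(s/2 + 1/2)*(s/2 - 5/2)*(s/2 + 3/2)*(s + 1)**2*log(2)/4 - 81*3**(s/2 + 1/2)*(s/2 - 5/2)*(s/2 + 3/2)*(s + 1)*log(3)/2 + 81*3**(s/2 + 1/2)*(s/2 - 5/2)*(s/2 + 3/2)*(s + 1)*log(2)/2 + 81*3**(s/2 + 1/2)*(s/2 - 5/2)*(s/2 + 3/2)*(s + 1)/2 + 243*3**(s/2 + 1/2)*(s/2 - 5/2)*(s + 1)*(s + (s + 1)**2/4 + 2)/2 + 162*3**(s/2 + 1/2)*(s/2 - 5/2)*(s + (s + 1)**2/4 + 2) + 81*6**(s/2 + 1/2)*(s/2 - 5/2)*(s/2 + 3/2)*(s + 1)**2*log(3)/2 - 81*6**(s/2 + 1/2)*(s/2 - 5/2)*(s/2 + 3/2)*(s + 1) + 81*6**(s/2 + 1/2)*(s/2 - 5/2)*(s/2 + 3/2)*(s + 1)*log(3) - 6**(s/2 + 1/2)*(s/2 + 3/2)*(s + 1)*(s + (s + 1)**2/4 + 2))/(54*(s/2 - 5/2)*(s/2 + 3/2)*(s + 1)*(s + (s + 1)**2/4 + 2))
  -3 < Re(s) < 5

reversing the shared t-power: t**2 on [0, 1); t**2 + 3 on [1, sqrt(6)/2); t**2*log(t**2) on [sqrt(6)/2, sqrt(3)); …
the power substitution comes off first: t on [0, 1); t + 3 on [1, 3/2); t*log(t) on [3/2, 3); …
treat the 4 regions marked off by 1, sqrt(6)/2, sqrt(3) separately and sum
∫ over [0, 1) of t**3·t^(s-1) joins the sum
segment 1 to sqrt(6)/2 holds t*(t**2 + 3); add its integral
∫ t**3*log(t**2)·t^(s-1) over [sqrt(6)/2, sqrt(3))
segment sqrt(3) to ∞ holds t**(-5); add its integral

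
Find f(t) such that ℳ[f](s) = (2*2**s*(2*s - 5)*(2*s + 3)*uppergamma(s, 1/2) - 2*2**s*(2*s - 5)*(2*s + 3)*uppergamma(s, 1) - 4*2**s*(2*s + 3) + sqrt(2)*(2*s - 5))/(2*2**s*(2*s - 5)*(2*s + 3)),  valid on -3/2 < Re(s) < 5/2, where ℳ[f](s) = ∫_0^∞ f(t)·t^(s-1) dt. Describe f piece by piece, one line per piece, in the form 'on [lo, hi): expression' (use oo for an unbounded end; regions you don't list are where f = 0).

on [0, 1/2): t**(3/2)
on [1/2, 1): exp(-t)
on [1, oo): t**(-5/2)

slice at 1/2, 1, transform all 3 pieces, and sum them
segment 0 to 1/2 holds t**(3/2); add its integral
for t in [1/2, 1): the term is ∫ exp(-t)·t^(s-1)
∫ over [1, ∞) of t**(-5/2)·t^(s-1) joins the sum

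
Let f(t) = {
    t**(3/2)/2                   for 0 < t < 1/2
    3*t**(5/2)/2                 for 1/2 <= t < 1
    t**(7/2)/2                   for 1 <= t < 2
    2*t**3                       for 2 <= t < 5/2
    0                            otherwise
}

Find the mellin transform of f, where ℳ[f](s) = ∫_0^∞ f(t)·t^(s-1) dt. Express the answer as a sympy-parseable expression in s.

(-3*2**(-s - 5/2)*(s + 3)*(2*s + 3)*(2*s + 7) + 2**(-s - 3/2)*(s + 3)*(2*s + 5)*(2*s + 7) - 2*2**(s + 3)*(2*s + 3)*(2*s + 5)*(2*s + 7) + 2**(s + 7/2)*(s + 3)*(2*s + 3)*(2*s + 5) + 2*(5/2)**(s + 3)*(2*s + 3)*(2*s + 5)*(2*s + 7) - (s + 3)*(2*s + 3)*(2*s + 5) + 3*(s + 3)*(2*s + 3)*(2*s + 7))/((s + 3)*(2*s + 3)*(2*s + 5)*(2*s + 7))
  Re(s) > -3/2

split f at 1/2, 1, 2: ℳ[f](s) collects 4 kernel integrals
[0, 1/2) adds the kernel integral of t**(3/2)/2
∫ over [1/2, 1) of 3*t**(5/2)/2·t^(s-1) joins the sum
piece [1, 2): integrate t**(7/2)/2 against the kernel
piece [2, 5/2): integrate 2*t**3 against the kernel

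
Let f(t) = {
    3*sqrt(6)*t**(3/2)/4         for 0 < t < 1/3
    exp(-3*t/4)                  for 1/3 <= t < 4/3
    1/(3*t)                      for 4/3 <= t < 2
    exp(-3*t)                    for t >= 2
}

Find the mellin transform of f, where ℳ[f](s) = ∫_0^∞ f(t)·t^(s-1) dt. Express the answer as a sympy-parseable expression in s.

(24**s*(s - 1)*(2*s + 3)*uppergamma(s, 1/4) - 24**s*(s - 1)*(2*s + 3)*uppergamma(s, 1) - 24**s*(2*s + 3)/4 + 36**s*(2*s + 3)/6 + 6**s*(s - 1)*(2*s + 3)*uppergamma(s, 6) + sqrt(2)*6**s*(s - 1)/2)/(18**s*(s - 1)*(2*s + 3))
  Re(s) > -3/2

reversing the common scale on t: t**(3/2) on [0, 1/2); exp(-t/2) on [1/2, 2); 1/(2*t) on [2, 3); …
treat the 4 regions marked off by 1/3, 4/3, 2 separately and sum
on [0, 1/3) integrate f = 3*sqrt(6)*t**(3/2)/4 against the kernel
[1/3, 4/3) adds the kernel integral of exp(-3*t/4)
[4/3, 2) adds the kernel integral of 1/(3*t)
∫ over [2, ∞) of exp(-3*t)·t^(s-1) joins the sum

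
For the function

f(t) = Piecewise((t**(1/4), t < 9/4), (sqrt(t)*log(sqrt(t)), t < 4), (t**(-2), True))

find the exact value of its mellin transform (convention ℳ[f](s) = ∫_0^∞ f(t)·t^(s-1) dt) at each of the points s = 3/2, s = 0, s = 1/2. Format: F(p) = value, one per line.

the power substitution comes off first: sqrt(t) on [0, 3/2); t*log(t) on [3/2, 2); t**(-4) on [2, ∞)
the 3 pieces separated at 9/4, 4 each add one integral
[0, 9/4) adds the kernel integral of t**(1/4)
∫ over [9/4, 4) of sqrt(t)*log(sqrt(t))·t^(s-1) joins the sum
on [4, ∞): add ∫ t**(-2)·t^(s-1) dt

F(3/2) = -81*log(3)/32 - 47/128 + 27*sqrt(6)/28 + 337*log(2)/32
F(0) = -31/32 + log(128/27) + 2*sqrt(6)
F(1/2) = -9*log(3)/4 - 19/24 + sqrt(6) + 25*log(2)/4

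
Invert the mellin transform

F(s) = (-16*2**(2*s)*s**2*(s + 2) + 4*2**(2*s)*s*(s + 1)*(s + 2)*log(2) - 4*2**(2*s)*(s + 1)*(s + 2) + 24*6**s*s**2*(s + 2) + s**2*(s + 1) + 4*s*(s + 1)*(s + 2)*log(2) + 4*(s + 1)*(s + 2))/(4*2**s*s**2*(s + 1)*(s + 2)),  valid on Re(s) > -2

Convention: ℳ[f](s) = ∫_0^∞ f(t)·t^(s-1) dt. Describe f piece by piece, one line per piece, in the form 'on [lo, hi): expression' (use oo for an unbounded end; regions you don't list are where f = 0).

integrate the 3 segments split at 1/2, 2, then add the results
on [0, 1/2): add ∫ t**2·t^(s-1) dt
over [1/2, 2), the kernel integral of log(t) enters the sum
on [2, 3) integrate f = 2*t against the kernel

on [0, 1/2): t**2
on [1/2, 2): log(t)
on [2, 3): 2*t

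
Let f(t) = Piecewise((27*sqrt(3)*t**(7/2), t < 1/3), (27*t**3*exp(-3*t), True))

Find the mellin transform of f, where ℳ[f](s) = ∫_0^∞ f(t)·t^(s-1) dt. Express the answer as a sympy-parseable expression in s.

undo the common scale on t: t**(7/2) on [0, 1); t**3*exp(-t) on [1, ∞)
the shared t-power comes off first: t**(5/2) on [0, 1); t**2*exp(-t) on [1, ∞)
invert the shared t-power to get sqrt(t) on [0, 1); exp(-t) on [1, ∞)
integrate the 2 segments split at 1/3, then add the results
∫ over [0, 1/3) of 27*sqrt(3)*t**(7/2)·t^(s-1) joins the sum
[1/3, ∞) adds the kernel integral of 27*t**3*exp(-3*t)

((2*s + 7)*uppergamma(s + 3, 1) + 2)/(3**s*(2*s + 7))
  Re(s) > -7/2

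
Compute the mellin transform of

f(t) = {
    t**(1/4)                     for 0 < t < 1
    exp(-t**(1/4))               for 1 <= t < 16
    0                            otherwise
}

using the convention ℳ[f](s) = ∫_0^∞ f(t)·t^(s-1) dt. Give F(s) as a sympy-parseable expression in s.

back out the power substitution: sqrt(t) on [0, 1); exp(-sqrt(t)) on [1, 4)
back out the power substitution: t on [0, 1); exp(-t) on [1, 2)
integrate the 2 segments split at 1, then add the results
on [0, 1): add ∫ t**(1/4)·t^(s-1) dt
segment [1, 16) carries exp(-t**(1/4)); integrate it

4*((4*s + 1)*uppergamma(4*s, 1) - (4*s + 1)*uppergamma(4*s, 2) + 1)/(4*s + 1)
  Re(s) > -1/4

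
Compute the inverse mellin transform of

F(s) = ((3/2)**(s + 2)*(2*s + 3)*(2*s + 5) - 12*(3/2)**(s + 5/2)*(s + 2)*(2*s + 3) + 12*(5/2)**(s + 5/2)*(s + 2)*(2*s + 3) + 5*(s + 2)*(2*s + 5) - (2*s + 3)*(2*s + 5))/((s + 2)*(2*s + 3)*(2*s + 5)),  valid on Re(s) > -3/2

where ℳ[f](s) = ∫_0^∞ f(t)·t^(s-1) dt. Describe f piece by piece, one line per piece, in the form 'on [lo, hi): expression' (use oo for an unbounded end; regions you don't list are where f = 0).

on [0, 1): 5*t**(3/2)/2
on [1, 3/2): t**2
on [3/2, 5/2): 6*t**(5/2)

slice at 1, 3/2, transform all 3 pieces, and sum them
between 0 and 1 the integrand is 5*t**(3/2)/2·t^(s-1)
on [1, 3/2) integrate f = t**2 against the kernel
between 3/2 and 5/2 the integrand is 6*t**(5/2)·t^(s-1)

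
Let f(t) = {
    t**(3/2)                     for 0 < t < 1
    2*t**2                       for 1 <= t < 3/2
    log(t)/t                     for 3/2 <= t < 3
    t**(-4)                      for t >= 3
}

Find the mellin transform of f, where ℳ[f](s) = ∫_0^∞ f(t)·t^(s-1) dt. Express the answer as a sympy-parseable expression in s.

f breaks at 1, 3/2, 3 into 4 integrals to sum
∫ over [0, 1) of t**(3/2)·t^(s-1) joins the sum
on [1, 3/2) integrate f = 2*t**2 against the kernel
segment 3/2 to 3 holds log(t)/t; add its integral
the [3, ∞) slice contributes ∫ t**(-4)·t^(s-1) dt

(324*2**s*(s - 4)*(s + 2)*(s**2 - 2*s + 1) - 324*2**s*(s - 4)*(2*s + 3)*(s**2 - 2*s + 1) - 108*3**s*s*(s - 4)*(s + 2)*(2*s + 3)*log(3) + 108*3**s*s*(s - 4)*(s + 2)*(2*s + 3)*log(2) - 108*3**s*(s - 4)*(s + 2)*(2*s + 3)*log(2) + 108*3**s*(s - 4)*(s + 2)*(2*s + 3) + 108*3**s*(s - 4)*(s + 2)*(2*s + 3)*log(3) + 729*3**s*(s - 4)*(2*s + 3)*(s**2 - 2*s + 1) + 54*6**s*s*(s - 4)*(s + 2)*(2*s + 3)*log(3) - 54*6**s*(s - 4)*(s + 2)*(2*s + 3)*log(3) - 54*6**s*(s - 4)*(s + 2)*(2*s + 3) - 2*6**s*(s + 2)*(2*s + 3)*(s**2 - 2*s + 1))/(162*2**s*(s - 4)*(s + 2)*(2*s + 3)*(s**2 - 2*s + 1))
  -3/2 < Re(s) < 4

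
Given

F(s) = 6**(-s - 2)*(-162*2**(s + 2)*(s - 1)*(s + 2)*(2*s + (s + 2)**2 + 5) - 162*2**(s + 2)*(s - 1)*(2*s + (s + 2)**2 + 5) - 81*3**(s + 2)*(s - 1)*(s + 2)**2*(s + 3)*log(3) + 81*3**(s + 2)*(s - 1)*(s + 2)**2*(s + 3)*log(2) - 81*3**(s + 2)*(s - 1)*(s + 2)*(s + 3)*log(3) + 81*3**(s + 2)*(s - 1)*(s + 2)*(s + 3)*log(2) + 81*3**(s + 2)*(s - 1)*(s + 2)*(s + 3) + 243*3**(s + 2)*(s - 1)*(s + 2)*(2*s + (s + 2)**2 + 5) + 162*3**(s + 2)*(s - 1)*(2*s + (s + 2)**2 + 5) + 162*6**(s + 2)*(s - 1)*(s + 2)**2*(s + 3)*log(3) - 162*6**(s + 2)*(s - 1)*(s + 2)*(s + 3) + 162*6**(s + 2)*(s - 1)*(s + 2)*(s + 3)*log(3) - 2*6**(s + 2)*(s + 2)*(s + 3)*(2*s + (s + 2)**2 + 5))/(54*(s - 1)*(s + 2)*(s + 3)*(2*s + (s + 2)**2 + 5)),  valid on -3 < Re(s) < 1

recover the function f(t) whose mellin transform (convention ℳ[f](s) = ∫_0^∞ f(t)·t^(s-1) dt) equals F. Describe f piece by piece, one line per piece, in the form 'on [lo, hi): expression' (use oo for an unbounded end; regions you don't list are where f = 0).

on [0, 1/3): 3*t**3
on [1/3, 1/2): t**2*(3*t + 3)
on [1/2, 1): 3*t**3*log(3*t)
on [1, oo): 1/(27*t)

remove the shared t-power first: 3*t on [0, 1/3); 3*t + 3 on [1/3, 1/2); 3*t*log(3*t) on [1/2, 1); …
the common scale on t comes off first: t on [0, 1); t + 3 on [1, 3/2); t*log(t) on [3/2, 3); …
decompose at 1/3, 1/2, 1; ℳ[f](s) sums the 4 pieces' integrals
between 0 and 1/3 the integrand is 3*t**3·t^(s-1)
for t in [1/3, 1/2): the term is ∫ t**2*(3*t + 3)·t^(s-1)
on [1/2, 1) integrate f = 3*t**3*log(3*t) against the kernel
between 1 and ∞ the integrand is 1/(27*t)·t^(s-1)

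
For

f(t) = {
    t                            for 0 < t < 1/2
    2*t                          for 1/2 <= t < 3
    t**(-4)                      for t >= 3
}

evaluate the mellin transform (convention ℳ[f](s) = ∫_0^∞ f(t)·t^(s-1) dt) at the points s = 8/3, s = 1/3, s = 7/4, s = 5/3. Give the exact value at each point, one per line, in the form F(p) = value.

F(8/3) = 2**(1/3)*(-9 + 3910*6**(2/3))/528
F(1/3) = 2**(2/3)*(-891 + 10700*6**(1/3))/4752
F(7/4) = 2**(1/4)*(-243 + 17540*6**(3/4))/5346
F(5/3) = 2**(1/3)*(-189 + 13640*6**(2/3))/4032

the 3 pieces separated at 1/2, 3 each add one integral
over [0, 1/2), the kernel integral of t enters the sum
the [1/2, 3) slice contributes ∫ 2*t·t^(s-1) dt
segment [3, ∞) carries t**(-4); integrate it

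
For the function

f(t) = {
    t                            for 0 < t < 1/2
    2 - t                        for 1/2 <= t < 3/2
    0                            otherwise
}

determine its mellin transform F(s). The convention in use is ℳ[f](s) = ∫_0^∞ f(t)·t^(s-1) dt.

summing 2 kernel integrals split by 1/2 yields ℳ[f](s)
∫ t·t^(s-1) over [0, 1/2)
segment 1/2 to 3/2 holds (2 - t); add its integral

(3**s*s + 4*3**s - 2*s - 4)/(2*2**s*s*(s + 1))
  Re(s) > -1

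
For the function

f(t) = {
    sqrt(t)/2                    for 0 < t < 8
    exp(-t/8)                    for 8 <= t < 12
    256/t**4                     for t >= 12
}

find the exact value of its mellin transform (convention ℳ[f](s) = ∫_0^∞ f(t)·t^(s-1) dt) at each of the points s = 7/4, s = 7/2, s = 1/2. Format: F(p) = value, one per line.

F(7/4) = -32*2**(1/4)*uppergamma(7/4, 3/2) + 32*sqrt(2)*3**(3/4)/243 + 32*2**(1/4)*uppergamma(7/4, 1) + 128*2**(3/4)/9
F(7/2) = -9984*sqrt(3)*exp(-3/2) - 1920*sqrt(2)*sqrt(pi)*erfc(sqrt(6)/2) + 256*sqrt(3)/3 + 512 + 1920*sqrt(2)*sqrt(pi)*erfc(1) + 7424*sqrt(2)*exp(-1)
F(1/2) = -2*sqrt(2)*sqrt(pi)*erfc(sqrt(6)/2) + 4*sqrt(3)/567 + 2*sqrt(2)*sqrt(pi)*erfc(1) + 4

undo the common scale on t: sqrt(2)*sqrt(t)/2 on [0, 4); exp(-t/4) on [4, 6); 16/t**4 on [6, ∞)
remove the common scale on t first: sqrt(t) on [0, 2); exp(-t/2) on [2, 3); t**(-4) on [3, ∞)
the 3 pieces separated at 8, 12 each add one integral
∫ sqrt(t)/2·t^(s-1) over [0, 8)
between 8 and 12 the integrand is exp(-t/8)·t^(s-1)
over [12, ∞), the kernel integral of 256/t**4 enters the sum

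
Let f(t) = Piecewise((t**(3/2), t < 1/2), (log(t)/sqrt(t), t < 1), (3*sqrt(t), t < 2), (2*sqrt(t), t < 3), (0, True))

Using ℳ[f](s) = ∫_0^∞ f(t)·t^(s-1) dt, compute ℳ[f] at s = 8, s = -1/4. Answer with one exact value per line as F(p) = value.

F(8) = sqrt(2)*(-6897152*sqrt(2) + 19380*log(2) + 1120672009 + 28721433600*sqrt(6))/37209600
F(-1/4) = 2**(3/4)*(-310*2**(1/4) - 60*log(2) + 89 + 90*sqrt(2) + 180*6**(1/4))/45

invert the shared t-power to get t on [0, 1/2); log(t)/t on [1/2, 1); 3 on [1, 2); …
cuts at 1/2, 1, 2: linearity sums the 4 kernel integrals
segment [0, 1/2) carries t**(3/2); integrate it
for t in [1/2, 1): the term is ∫ log(t)/sqrt(t)·t^(s-1)
on [1, 2): add ∫ 3*sqrt(t)·t^(s-1) dt
segment [2, 3) carries 2*sqrt(t); integrate it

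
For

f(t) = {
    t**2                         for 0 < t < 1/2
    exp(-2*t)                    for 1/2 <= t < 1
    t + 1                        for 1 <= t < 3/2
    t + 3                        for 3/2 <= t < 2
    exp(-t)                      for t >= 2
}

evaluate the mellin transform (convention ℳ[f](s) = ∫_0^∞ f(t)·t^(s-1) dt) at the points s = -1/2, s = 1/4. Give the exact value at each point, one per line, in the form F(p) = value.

F(-1/2) = sqrt(2)*(3*sqrt(2)*(-2 - 2*sqrt(pi)*exp(2)*erfc(sqrt(2)) + sqrt(2)) + 12*E + (-5 - 12*sqrt(pi)*erfc(1) + 12*sqrt(pi)*erfc(sqrt(2)) + 8*sqrt(3))*exp(2))*exp(-2)/6
F(1/4) = 2**(3/4)*(-360*3**(1/4) - 216*2**(1/4) - 45*uppergamma(1/4, 2) + 45*2**(1/4)*uppergamma(1/4, 2) + 5 + 45*uppergamma(1/4, 1) + 612*sqrt(2))/90

treat the 5 regions marked off by 1/2, 1, 3/2, 2 separately and sum
[0, 1/2) adds the kernel integral of t**2
segment 1/2 to 1 holds exp(-2*t); add its integral
∫ (t + 1)·t^(s-1) over [1, 3/2)
between 3/2 and 2 the integrand is (t + 3)·t^(s-1)
∫ exp(-t)·t^(s-1) over [2, ∞)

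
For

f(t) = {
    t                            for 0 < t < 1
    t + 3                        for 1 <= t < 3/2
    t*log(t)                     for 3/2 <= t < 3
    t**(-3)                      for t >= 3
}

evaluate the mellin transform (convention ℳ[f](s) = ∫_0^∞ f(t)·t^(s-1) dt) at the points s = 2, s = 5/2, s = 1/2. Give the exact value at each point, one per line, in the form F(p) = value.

along the cuts 1, 3/2, 3, ℳ[f](s) splits into 4 integrals
piece [0, 1): integrate t against the kernel
segment [1, 3/2) carries (t + 3); integrate it
on [3/2, 3): add ∫ t*log(t)·t^(s-1) dt
segment 3 to ∞ holds t**(-3); add its integral

F(2) = 17/24 + 9*log(2)/8 + 63*log(3)/8
F(5/2) = -226*sqrt(3)/147 - 27*sqrt(6)*log(3)/56 - 6/5 + 27*sqrt(6)*log(2)/56 + 3861*sqrt(6)/1960 + 54*sqrt(3)*log(3)/7
F(1/2) = -6 - 178*sqrt(3)/135 + log(2**(sqrt(6)/2)*3**(-sqrt(6)/2 + 2*sqrt(3))) + 23*sqrt(6)/6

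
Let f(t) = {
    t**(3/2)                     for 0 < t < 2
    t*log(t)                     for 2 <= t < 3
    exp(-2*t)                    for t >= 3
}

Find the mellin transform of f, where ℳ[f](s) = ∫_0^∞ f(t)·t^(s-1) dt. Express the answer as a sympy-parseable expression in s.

breakpoints 2, 3: one integral from each of the 3 segments
segment [0, 2) carries t**(3/2); integrate it
segment 2 to 3 holds t*log(t); add its integral
between 3 and ∞ the integrand is exp(-2*t)·t^(s-1)

(-12**s*s*(2*s + 3)*log(4) - 12**s*(2*s + 3)*log(4) + 12**s*(4*s + 6) + 12**s*sqrt(2)*(4*s**2 + 8*s + 4) + 3*18**s*s*(2*s + 3)*log(3) + 18**s*(-6*s - 9) + 3*18**s*(2*s + 3)*log(3) + 3**s*(2*s + 3)*(s**2 + 2*s + 1)*uppergamma(s, 6))/(6**s*(2*s + 3)*(s**2 + 2*s + 1))
  Re(s) > -3/2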